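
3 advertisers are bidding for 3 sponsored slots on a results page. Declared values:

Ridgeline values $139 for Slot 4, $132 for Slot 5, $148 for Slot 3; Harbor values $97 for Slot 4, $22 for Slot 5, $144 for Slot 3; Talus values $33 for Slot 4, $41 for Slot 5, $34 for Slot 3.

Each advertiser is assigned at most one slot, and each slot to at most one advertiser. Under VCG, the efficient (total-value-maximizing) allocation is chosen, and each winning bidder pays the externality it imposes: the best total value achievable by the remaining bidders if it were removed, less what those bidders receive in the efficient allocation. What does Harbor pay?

Harbor pays $9.

Efficient allocation: Ridgeline→Slot 4 ($139), Harbor→Slot 3 ($144), Talus→Slot 5 ($41); total welfare W = $324.
Harbor receives Slot 3 at value $144, so the others get W − 144 = $180.
Without Harbor: best allocation of the remaining 2 bidders over all 3 slots is Ridgeline→Slot 3 ($148), Talus→Slot 5 ($41), total $189.
VCG payment = (others' best without Harbor) − (others' welfare with Harbor) = 189 − 180 = $9.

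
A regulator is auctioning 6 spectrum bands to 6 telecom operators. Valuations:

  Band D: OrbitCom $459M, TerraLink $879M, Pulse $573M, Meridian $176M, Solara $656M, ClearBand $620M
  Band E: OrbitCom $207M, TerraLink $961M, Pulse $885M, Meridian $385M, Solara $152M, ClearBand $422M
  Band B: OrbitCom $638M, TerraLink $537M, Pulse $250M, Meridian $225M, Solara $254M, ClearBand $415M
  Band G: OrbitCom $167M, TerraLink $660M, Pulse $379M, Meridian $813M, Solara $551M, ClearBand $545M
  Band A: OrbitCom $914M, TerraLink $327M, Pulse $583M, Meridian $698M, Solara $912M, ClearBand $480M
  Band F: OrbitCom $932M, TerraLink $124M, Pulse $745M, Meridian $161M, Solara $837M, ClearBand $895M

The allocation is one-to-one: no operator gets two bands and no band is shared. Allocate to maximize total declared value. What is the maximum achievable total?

Optimal: OrbitCom→Band B ($638M), TerraLink→Band D ($879M), Pulse→Band E ($885M), Meridian→Band G ($813M), Solara→Band A ($912M), ClearBand→Band F ($895M) — total 638+879+885+813+912+895 = $5022M.
Row-greedy (each operator in turn takes its best remaining band) gives $4360M, worse by 662.

Maximum total: $5022M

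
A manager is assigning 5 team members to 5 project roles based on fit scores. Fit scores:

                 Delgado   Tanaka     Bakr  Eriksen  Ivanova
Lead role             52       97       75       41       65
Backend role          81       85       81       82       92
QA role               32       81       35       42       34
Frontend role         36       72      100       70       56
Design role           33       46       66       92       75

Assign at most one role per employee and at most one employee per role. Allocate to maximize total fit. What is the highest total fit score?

Max total: 419 pts

Optimal: Delgado→Backend role (81 pts), Tanaka→QA role (81 pts), Bakr→Frontend role (100 pts), Eriksen→Design role (92 pts), Ivanova→Lead role (65 pts) — total 81+81+100+92+65 = 419 pts.
Max-entry greedy (repeatedly take the single best remaining cell) gives 413 pts, worse by 6.
Next-best assignment: Delgado→Lead role, Tanaka→QA role, Bakr→Frontend role, Eriksen→Design role, Ivanova→Backend role = 417 pts.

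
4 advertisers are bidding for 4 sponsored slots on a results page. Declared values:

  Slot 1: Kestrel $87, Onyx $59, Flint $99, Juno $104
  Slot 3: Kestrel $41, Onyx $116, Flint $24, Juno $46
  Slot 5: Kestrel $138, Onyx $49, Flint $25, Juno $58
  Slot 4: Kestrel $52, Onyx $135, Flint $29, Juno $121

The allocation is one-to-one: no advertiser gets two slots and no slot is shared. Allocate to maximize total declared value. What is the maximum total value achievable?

Treat this as an assignment problem: match each advertiser to one slot.
Optimal: Kestrel→Slot 5 ($138), Onyx→Slot 3 ($116), Flint→Slot 1 ($99), Juno→Slot 4 ($121) — total 138+116+99+121 = $474.
Swapping Flint↔Juno (Flint→Slot 4 $29, Juno→Slot 1 $104) loses 87.

Maximum total: $474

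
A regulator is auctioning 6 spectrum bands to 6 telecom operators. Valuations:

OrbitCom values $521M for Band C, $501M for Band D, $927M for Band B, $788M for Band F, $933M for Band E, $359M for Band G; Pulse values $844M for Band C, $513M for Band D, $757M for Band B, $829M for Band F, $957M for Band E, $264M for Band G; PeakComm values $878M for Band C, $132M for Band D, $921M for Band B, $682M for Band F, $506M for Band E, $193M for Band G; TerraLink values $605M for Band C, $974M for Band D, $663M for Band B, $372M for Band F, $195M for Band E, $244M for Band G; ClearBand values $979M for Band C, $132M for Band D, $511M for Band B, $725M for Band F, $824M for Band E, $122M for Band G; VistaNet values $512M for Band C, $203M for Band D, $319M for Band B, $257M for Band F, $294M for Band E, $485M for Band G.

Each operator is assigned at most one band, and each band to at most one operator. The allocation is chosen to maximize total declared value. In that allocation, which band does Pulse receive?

Optimal: OrbitCom→Band E ($933M), Pulse→Band F ($829M), PeakComm→Band B ($921M), TerraLink→Band D ($974M), ClearBand→Band C ($979M), VistaNet→Band G ($485M) — total 933+829+921+974+979+485 = $5121M.
Row-greedy (each operator in turn takes its best remaining band) gives $4882M, worse by 239.
Next-best assignment: OrbitCom→Band F, Pulse→Band E, PeakComm→Band B, TerraLink→Band D, ClearBand→Band C, VistaNet→Band G = $5104M.
Pulse's own top band is Band E ($957M), but forcing Pulse→Band E and reassigning the rest optimally gives only $5104M — worse by 17.

Pulse receives Band F.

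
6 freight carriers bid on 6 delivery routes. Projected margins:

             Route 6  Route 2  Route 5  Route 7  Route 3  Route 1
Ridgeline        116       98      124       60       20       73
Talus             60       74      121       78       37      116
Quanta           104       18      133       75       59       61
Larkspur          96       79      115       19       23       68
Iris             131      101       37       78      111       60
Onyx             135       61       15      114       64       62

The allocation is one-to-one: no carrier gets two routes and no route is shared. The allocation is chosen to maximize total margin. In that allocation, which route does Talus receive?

Talus receives Route 1.

Treat this as an assignment problem: match each carrier to one route.
Optimal: Ridgeline→Route 6 ($116k), Talus→Route 1 ($116k), Quanta→Route 5 ($133k), Larkspur→Route 2 ($79k), Iris→Route 3 ($111k), Onyx→Route 7 ($114k) — total 116+116+133+79+111+114 = $669k.
Row-greedy (each carrier in turn takes its best remaining route) gives $648k, worse by 21.
No other one-to-one assignment exceeds $669k.
Talus's own top route is Route 5 ($121k), but forcing Talus→Route 5 and reassigning the rest optimally gives only $616k — worse by 53.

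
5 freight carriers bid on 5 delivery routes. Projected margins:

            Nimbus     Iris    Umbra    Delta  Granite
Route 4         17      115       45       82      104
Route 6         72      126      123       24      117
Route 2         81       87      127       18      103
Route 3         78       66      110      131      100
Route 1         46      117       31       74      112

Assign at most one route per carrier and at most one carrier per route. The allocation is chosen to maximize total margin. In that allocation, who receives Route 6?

Umbra receives Route 6.

Optimal: Nimbus→Route 2 ($81k), Iris→Route 4 ($115k), Umbra→Route 6 ($123k), Delta→Route 3 ($131k), Granite→Route 1 ($112k) — total 81+115+123+131+112 = $562k.
Max-entry greedy (repeatedly take the single best remaining cell) gives $513k, worse by 49.
Checked against all permutations: $562k is optimal.
Umbra's own top route is Route 2 ($127k), but forcing Umbra→Route 2 and reassigning the rest optimally gives only $557k — worse by 5.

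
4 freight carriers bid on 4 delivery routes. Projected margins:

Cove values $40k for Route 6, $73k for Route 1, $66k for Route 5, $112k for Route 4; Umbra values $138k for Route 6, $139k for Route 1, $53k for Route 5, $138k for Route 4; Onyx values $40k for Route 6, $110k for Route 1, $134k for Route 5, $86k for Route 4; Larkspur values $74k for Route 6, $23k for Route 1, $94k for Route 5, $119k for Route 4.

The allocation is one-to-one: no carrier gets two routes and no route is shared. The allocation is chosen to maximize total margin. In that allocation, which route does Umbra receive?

Umbra receives Route 6.

Optimal: Cove→Route 1 ($73k), Umbra→Route 6 ($138k), Onyx→Route 5 ($134k), Larkspur→Route 4 ($119k) — total 73+138+134+119 = $464k.
Column-greedy (each route in turn goes to its best remaining carrier) gives $454k, worse by 10.
Next-best assignment: Cove→Route 4, Umbra→Route 1, Onyx→Route 5, Larkspur→Route 6 = $459k.
Swapping Cove↔Umbra (Cove→Route 6 $40k, Umbra→Route 1 $139k) loses 32.
Every other assignment is strictly worse.
Umbra's own top route is Route 1 ($139k), but forcing Umbra→Route 1 and reassigning the rest optimally gives only $459k — worse by 5.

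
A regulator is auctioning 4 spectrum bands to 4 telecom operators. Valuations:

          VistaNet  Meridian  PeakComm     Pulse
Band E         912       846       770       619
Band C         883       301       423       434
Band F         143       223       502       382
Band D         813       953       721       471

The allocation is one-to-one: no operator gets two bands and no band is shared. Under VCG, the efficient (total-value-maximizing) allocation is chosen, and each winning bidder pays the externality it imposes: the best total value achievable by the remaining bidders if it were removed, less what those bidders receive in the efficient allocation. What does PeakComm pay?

Efficient allocation: VistaNet→Band C ($883M), Meridian→Band D ($953M), PeakComm→Band E ($770M), Pulse→Band F ($382M); total welfare W = $2988M.
PeakComm receives Band E at value $770M, so the others get W − 770 = $2218M.
Without PeakComm: best allocation of the remaining 3 bidders over all 4 bands is VistaNet→Band C ($883M), Meridian→Band D ($953M), Pulse→Band E ($619M), total $2455M.
VCG payment = (others' best without PeakComm) − (others' welfare with PeakComm) = 2455 − 2218 = $237M.

PeakComm pays $237M.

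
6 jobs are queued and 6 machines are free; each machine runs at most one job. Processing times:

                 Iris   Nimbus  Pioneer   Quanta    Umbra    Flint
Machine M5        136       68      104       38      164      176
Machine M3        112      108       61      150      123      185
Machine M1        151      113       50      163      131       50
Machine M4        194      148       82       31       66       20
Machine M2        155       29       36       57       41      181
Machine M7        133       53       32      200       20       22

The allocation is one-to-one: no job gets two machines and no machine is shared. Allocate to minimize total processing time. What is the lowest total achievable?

Min total: 269 min

This is a one-to-one assignment (minimum-cost bipartite matching).
Optimal: Iris→Machine M3 (112 min), Nimbus→Machine M2 (29 min), Pioneer→Machine M1 (50 min), Quanta→Machine M5 (38 min), Umbra→Machine M7 (20 min), Flint→Machine M4 (20 min) — total 112+29+50+38+20+20 = 269 min.
Row-greedy (each job in turn takes its cheapest remaining machine) gives 511 min, worse by 242.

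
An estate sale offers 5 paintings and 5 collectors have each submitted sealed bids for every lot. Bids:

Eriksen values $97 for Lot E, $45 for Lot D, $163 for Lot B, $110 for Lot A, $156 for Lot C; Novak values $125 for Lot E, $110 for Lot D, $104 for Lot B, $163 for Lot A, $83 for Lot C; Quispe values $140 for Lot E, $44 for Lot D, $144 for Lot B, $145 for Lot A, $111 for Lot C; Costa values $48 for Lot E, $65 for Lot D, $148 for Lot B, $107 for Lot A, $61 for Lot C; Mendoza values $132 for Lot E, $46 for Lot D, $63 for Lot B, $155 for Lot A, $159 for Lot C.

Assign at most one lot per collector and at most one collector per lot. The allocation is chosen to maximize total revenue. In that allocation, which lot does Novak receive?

This is a one-to-one assignment (maximum-weight bipartite matching).
Optimal: Eriksen→Lot C ($156), Novak→Lot D ($110), Quispe→Lot E ($140), Costa→Lot B ($148), Mendoza→Lot A ($155) — total 156+110+140+148+155 = $709.
Novak's own top lot is Lot A ($163), but forcing Novak→Lot A and reassigning the rest optimally gives only $690 — worse by 19.

Novak receives Lot D.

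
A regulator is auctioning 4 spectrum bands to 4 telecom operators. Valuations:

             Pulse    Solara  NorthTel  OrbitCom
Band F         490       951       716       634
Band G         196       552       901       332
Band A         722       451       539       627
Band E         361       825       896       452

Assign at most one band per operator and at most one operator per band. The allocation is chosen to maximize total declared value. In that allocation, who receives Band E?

Optimal: Pulse→Band A ($722M), Solara→Band E ($825M), NorthTel→Band G ($901M), OrbitCom→Band F ($634M) — total 722+825+901+634 = $3082M.
Column-greedy (each band in turn goes to its best remaining operator) gives $3026M, worse by 56.
Swapping Solara↔OrbitCom (Solara→Band F $951M, OrbitCom→Band E $452M) loses 56.
Solara's own top band is Band F ($951M), but forcing Solara→Band F and reassigning the rest optimally gives only $3026M — worse by 56.

Solara receives Band E.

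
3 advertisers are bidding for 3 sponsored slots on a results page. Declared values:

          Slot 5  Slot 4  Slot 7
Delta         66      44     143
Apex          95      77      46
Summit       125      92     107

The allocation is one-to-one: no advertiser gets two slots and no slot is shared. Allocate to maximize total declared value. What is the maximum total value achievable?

Optimal: Delta→Slot 7 ($143), Apex→Slot 4 ($77), Summit→Slot 5 ($125) — total 143+77+125 = $345.
Row-greedy (each advertiser in turn takes its best remaining slot) gives $330, worse by 15.
Swapping Apex↔Summit (Apex→Slot 5 $95, Summit→Slot 4 $92) loses 15.

Max total: $345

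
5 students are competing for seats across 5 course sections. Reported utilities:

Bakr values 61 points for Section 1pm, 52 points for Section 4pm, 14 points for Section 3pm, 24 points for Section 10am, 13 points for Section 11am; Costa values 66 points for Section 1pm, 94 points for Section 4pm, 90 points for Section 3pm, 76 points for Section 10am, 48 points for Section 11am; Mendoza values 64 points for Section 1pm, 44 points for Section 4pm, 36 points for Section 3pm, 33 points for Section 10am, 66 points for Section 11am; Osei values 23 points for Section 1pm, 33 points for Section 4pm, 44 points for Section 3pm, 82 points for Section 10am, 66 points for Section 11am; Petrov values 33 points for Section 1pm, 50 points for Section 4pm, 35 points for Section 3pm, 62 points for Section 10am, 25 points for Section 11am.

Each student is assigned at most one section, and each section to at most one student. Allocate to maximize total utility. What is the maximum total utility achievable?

Maximum total: 349 points

Optimal: Bakr→Section 1pm (61 points), Costa→Section 3pm (90 points), Mendoza→Section 11am (66 points), Osei→Section 10am (82 points), Petrov→Section 4pm (50 points) — total 61+90+66+82+50 = 349 points.
Max-entry greedy (repeatedly take the single best remaining cell) gives 338 points, worse by 11.
Swapping Costa↔Bakr (Costa→Section 1pm 66 points, Bakr→Section 3pm 14 points) loses 71.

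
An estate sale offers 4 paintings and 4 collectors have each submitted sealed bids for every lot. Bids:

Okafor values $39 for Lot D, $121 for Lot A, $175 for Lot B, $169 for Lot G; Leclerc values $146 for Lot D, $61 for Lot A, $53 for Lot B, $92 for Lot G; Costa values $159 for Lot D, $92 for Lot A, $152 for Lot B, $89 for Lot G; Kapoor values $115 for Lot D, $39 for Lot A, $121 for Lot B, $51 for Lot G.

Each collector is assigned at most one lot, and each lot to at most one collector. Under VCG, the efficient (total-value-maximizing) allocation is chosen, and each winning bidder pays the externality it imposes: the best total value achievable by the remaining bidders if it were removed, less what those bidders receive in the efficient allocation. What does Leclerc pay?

Leclerc pays $67.

Efficient allocation: Okafor→Lot G ($169), Leclerc→Lot D ($146), Costa→Lot A ($92), Kapoor→Lot B ($121); total welfare W = $528.
Leclerc receives Lot D at value $146, so the others get W − 146 = $382.
Without Leclerc: best allocation of the remaining 3 bidders over all 4 lots is Okafor→Lot G ($169), Costa→Lot D ($159), Kapoor→Lot B ($121), total $449.
VCG payment = (others' best without Leclerc) − (others' welfare with Leclerc) = 449 − 382 = $67.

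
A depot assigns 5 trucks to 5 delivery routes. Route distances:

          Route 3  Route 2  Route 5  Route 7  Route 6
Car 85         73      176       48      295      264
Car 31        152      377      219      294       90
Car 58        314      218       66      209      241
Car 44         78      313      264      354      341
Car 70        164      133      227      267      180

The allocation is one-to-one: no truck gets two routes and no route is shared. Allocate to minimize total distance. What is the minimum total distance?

Minimum total: 558 km

Optimal: Car 85→Route 5 (48 km), Car 31→Route 6 (90 km), Car 58→Route 7 (209 km), Car 44→Route 3 (78 km), Car 70→Route 2 (133 km) — total 48+90+209+78+133 = 558 km.
Column-greedy (each route in turn goes to its cheapest remaining truck) gives 907 km, worse by 349.
Swapping Car 44↔Car 70 (Car 44→Route 2 313 km, Car 70→Route 3 164 km) adds 266.
Checked against all permutations: 558 km is optimal.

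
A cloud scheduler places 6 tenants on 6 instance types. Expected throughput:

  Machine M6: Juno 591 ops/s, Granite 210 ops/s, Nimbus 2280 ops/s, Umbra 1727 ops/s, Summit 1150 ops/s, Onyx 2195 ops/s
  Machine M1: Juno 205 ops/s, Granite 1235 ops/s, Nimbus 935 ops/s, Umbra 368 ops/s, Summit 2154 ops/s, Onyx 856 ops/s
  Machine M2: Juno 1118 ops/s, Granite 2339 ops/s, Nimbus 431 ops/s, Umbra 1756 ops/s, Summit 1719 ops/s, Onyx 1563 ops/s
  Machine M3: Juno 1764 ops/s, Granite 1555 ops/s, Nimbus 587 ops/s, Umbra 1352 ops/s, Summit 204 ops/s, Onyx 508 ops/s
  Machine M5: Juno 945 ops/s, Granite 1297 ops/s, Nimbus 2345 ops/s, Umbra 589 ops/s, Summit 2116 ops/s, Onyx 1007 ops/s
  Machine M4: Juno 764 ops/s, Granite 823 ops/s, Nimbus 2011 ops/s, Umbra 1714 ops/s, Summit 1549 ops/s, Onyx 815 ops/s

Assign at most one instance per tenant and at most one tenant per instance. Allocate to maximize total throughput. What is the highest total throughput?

This is the linear assignment problem.
Optimal: Juno→Machine M3 (1764 ops/s), Granite→Machine M2 (2339 ops/s), Nimbus→Machine M5 (2345 ops/s), Umbra→Machine M4 (1714 ops/s), Summit→Machine M1 (2154 ops/s), Onyx→Machine M6 (2195 ops/s) — total 1764+2339+2345+1714+2154+2195 = 12511 ops/s.
Column-greedy (each instance in turn goes to its best remaining tenant) gives 11258 ops/s, worse by 1253.
Swapping Granite↔Summit (Granite→Machine M1 1235 ops/s, Summit→Machine M2 1719 ops/s) loses 1539.
No other one-to-one assignment exceeds 12511 ops/s.

Maximum total: 12511 ops/s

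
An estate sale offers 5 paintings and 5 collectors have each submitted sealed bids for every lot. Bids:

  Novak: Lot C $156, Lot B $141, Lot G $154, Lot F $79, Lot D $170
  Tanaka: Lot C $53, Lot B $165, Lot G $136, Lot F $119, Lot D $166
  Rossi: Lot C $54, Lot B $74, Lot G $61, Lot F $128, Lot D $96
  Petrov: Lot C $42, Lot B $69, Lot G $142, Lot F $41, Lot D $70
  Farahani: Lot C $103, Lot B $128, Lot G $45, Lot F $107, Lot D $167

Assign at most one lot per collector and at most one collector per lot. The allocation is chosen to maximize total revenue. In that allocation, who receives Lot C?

Novak receives Lot C.

This is the linear assignment problem.
Optimal: Novak→Lot C ($156), Tanaka→Lot B ($165), Rossi→Lot F ($128), Petrov→Lot G ($142), Farahani→Lot D ($167) — total 156+165+128+142+167 = $758.
Max-entry greedy (repeatedly take the single best remaining cell) gives $708, worse by 50.
Every other assignment is strictly worse.
Novak's own top lot is Lot D ($170), but forcing Novak→Lot D and reassigning the rest optimally gives only $708 — worse by 50.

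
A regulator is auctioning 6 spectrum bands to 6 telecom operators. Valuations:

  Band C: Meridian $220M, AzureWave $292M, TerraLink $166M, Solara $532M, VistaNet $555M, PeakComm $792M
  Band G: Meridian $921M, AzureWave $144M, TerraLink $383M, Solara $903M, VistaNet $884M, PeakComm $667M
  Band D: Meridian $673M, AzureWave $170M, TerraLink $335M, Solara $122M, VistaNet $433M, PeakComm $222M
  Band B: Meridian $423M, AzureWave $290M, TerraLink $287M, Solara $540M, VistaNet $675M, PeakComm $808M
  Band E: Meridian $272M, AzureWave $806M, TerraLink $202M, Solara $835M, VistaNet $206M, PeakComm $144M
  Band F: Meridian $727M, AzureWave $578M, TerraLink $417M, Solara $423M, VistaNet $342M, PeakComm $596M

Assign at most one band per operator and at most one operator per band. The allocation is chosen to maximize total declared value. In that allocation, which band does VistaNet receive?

This is a one-to-one assignment (maximum-weight bipartite matching).
Optimal: Meridian→Band D ($673M), AzureWave→Band E ($806M), TerraLink→Band F ($417M), Solara→Band G ($903M), VistaNet→Band B ($675M), PeakComm→Band C ($792M) — total 673+806+417+903+675+792 = $4266M.
Max-entry greedy (repeatedly take the single best remaining cell) gives $4032M, worse by 234.
VistaNet's own top band is Band G ($884M), but forcing VistaNet→Band G and reassigning the rest optimally gives only $4120M — worse by 146.

VistaNet receives Band B.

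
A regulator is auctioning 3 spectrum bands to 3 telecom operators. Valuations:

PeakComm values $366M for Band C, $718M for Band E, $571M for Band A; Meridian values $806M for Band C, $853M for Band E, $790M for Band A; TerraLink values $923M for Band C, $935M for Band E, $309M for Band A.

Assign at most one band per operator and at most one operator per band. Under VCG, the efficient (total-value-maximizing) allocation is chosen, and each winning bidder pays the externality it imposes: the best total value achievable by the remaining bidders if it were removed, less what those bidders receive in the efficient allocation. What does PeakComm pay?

PeakComm pays $63M.

Efficient allocation: PeakComm→Band E ($718M), Meridian→Band A ($790M), TerraLink→Band C ($923M); total welfare W = $2431M.
PeakComm receives Band E at value $718M, so the others get W − 718 = $1713M.
Without PeakComm: best allocation of the remaining 2 bidders over all 3 bands is Meridian→Band E ($853M), TerraLink→Band C ($923M), total $1776M.
VCG payment = (others' best without PeakComm) − (others' welfare with PeakComm) = 1776 − 1713 = $63M.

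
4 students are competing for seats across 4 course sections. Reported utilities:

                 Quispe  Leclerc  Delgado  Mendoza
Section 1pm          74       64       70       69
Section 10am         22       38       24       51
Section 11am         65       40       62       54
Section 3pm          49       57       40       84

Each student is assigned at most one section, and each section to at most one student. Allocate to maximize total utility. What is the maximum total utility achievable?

Max total: 258 points

Optimal: Quispe→Section 1pm (74 points), Leclerc→Section 10am (38 points), Delgado→Section 11am (62 points), Mendoza→Section 3pm (84 points) — total 74+38+62+84 = 258 points.
Column-greedy (each section in turn goes to its best remaining student) gives 244 points, worse by 14.
Next-best assignment: Quispe→Section 11am, Leclerc→Section 10am, Delgado→Section 1pm, Mendoza→Section 3pm = 257 points.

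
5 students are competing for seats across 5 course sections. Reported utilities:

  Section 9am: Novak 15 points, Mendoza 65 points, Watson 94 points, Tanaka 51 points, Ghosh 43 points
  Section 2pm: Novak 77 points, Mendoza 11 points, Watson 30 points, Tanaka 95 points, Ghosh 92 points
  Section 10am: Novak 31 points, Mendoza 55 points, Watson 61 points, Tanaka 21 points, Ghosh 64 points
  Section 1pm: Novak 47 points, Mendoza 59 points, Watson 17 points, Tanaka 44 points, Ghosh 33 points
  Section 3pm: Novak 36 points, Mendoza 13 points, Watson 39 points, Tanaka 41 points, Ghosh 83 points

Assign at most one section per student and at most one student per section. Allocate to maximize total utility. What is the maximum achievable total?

Optimal: Novak→Section 1pm (47 points), Mendoza→Section 10am (55 points), Watson→Section 9am (94 points), Tanaka→Section 2pm (95 points), Ghosh→Section 3pm (83 points) — total 47+55+94+95+83 = 374 points.
Row-greedy (each student in turn takes its best remaining section) gives 330 points, worse by 44.
Next-best assignment: Novak→Section 10am, Mendoza→Section 1pm, Watson→Section 9am, Tanaka→Section 2pm, Ghosh→Section 3pm = 362 points.
Every other assignment is strictly worse.

Max total: 374 points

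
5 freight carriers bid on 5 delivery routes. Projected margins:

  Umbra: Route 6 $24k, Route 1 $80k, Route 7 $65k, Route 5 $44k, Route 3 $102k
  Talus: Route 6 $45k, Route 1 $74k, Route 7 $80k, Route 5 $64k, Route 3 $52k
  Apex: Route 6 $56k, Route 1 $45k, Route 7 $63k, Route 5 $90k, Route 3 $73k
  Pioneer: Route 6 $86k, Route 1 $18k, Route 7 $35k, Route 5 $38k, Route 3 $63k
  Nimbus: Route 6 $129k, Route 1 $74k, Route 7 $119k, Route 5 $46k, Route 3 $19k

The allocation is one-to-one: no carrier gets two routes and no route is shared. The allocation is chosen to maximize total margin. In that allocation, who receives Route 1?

Optimal: Umbra→Route 3 ($102k), Talus→Route 1 ($74k), Apex→Route 5 ($90k), Pioneer→Route 6 ($86k), Nimbus→Route 7 ($119k) — total 102+74+90+86+119 = $471k.
Next-best assignment: Umbra→Route 1, Talus→Route 7, Apex→Route 5, Pioneer→Route 3, Nimbus→Route 6 = $442k.
No other one-to-one assignment exceeds $471k.
Talus's own top route is Route 7 ($80k), but forcing Talus→Route 7 and reassigning the rest optimally gives only $442k — worse by 29.

Talus receives Route 1.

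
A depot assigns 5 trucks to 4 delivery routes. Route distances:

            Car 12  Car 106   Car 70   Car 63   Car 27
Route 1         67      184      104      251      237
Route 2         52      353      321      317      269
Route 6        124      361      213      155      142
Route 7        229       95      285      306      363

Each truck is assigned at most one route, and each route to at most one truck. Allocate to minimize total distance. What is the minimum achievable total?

Minimum total: 393 km

Optimal: Car 70→Route 1 (104 km), Car 12→Route 2 (52 km), Car 27→Route 6 (142 km), Car 106→Route 7 (95 km) — total 104+52+142+95 = 393 km.
Row-greedy (each truck in turn takes its cheapest remaining route) gives 406 km, worse by 13.
Next-best assignment: Car 70→Route 1, Car 12→Route 2, Car 63→Route 6, Car 106→Route 7 = 406 km.
Swapping Car 70↔Car 106 (Car 70→Route 7 285 km, Car 106→Route 1 184 km) adds 270.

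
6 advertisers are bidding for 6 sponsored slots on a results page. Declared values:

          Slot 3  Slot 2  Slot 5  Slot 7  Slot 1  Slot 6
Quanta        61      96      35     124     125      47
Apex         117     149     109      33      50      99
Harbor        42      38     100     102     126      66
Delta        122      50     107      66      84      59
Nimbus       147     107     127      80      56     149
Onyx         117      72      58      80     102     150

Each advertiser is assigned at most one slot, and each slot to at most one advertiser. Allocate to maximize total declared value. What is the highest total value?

Maximum total: $803

Optimal: Quanta→Slot 7 ($124), Apex→Slot 2 ($149), Harbor→Slot 1 ($126), Delta→Slot 5 ($107), Nimbus→Slot 3 ($147), Onyx→Slot 6 ($150) — total 124+149+126+107+147+150 = $803.
Row-greedy (each advertiser in turn takes its best remaining slot) gives $705, worse by 98.
Next-best assignment: Quanta→Slot 7, Apex→Slot 2, Harbor→Slot 1, Delta→Slot 3, Nimbus→Slot 5, Onyx→Slot 6 = $798.
Swapping Onyx↔Apex (Onyx→Slot 2 $72, Apex→Slot 6 $99) loses 128.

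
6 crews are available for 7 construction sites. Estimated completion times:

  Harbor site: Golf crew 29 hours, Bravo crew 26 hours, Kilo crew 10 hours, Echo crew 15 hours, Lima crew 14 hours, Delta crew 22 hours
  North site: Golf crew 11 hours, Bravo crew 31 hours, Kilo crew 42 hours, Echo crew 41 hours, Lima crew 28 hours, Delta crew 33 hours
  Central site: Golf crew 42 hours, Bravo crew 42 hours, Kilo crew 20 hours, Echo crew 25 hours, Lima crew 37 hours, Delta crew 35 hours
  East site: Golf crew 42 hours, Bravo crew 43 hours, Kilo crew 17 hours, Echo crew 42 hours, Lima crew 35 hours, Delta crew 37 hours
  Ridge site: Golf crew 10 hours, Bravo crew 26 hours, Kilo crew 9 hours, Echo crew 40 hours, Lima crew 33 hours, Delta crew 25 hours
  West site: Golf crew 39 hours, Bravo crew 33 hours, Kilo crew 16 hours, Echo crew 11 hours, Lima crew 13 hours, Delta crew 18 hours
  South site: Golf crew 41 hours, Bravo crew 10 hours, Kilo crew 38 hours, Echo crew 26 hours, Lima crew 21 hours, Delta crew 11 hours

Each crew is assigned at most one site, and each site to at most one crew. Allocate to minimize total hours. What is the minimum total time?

Optimal: Golf crew→North site (11 hours), Bravo crew→South site (10 hours), Kilo crew→Ridge site (9 hours), Echo crew→Central site (25 hours), Lima crew→Harbor site (14 hours), Delta crew→West site (18 hours) — total 11+10+9+25+14+18 = 87 hours.
Min-entry greedy (repeatedly take the single cheapest remaining cell) gives 90 hours, worse by 3.

Min total: 87 hours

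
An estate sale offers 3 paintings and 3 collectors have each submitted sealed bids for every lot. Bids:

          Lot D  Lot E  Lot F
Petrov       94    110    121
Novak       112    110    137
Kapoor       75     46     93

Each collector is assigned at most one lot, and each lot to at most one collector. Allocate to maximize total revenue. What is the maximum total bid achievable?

This is a one-to-one assignment (maximum-weight bipartite matching).
Optimal: Petrov→Lot E ($110), Novak→Lot F ($137), Kapoor→Lot D ($75) — total 110+137+75 = $322.
Row-greedy (each collector in turn takes its best remaining lot) gives $279, worse by 43.
Next-best assignment: Petrov→Lot E, Novak→Lot D, Kapoor→Lot F = $315.
Swapping Petrov↔Kapoor (Petrov→Lot D $94, Kapoor→Lot E $46) loses 45.
No other one-to-one assignment exceeds $322.

Maximum total: $322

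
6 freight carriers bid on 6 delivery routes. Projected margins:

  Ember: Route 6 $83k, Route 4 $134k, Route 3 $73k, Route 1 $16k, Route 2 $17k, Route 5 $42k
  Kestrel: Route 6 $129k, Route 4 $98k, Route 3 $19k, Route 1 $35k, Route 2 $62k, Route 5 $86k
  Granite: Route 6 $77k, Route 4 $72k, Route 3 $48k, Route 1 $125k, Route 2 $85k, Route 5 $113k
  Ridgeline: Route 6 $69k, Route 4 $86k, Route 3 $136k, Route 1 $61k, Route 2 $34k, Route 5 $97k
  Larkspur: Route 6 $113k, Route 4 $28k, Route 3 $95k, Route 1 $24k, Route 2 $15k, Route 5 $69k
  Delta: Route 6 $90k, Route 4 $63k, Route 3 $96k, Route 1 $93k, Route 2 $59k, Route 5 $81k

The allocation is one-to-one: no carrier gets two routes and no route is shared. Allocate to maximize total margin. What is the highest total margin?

Max total: $653k

This is the linear assignment problem.
Optimal: Ember→Route 4 ($134k), Kestrel→Route 5 ($86k), Granite→Route 1 ($125k), Ridgeline→Route 3 ($136k), Larkspur→Route 6 ($113k), Delta→Route 2 ($59k) — total 134+86+125+136+113+59 = $653k.
Max-entry greedy (repeatedly take the single best remaining cell) gives $620k, worse by 33.
Swapping Ember↔Larkspur (Ember→Route 6 $83k, Larkspur→Route 4 $28k) loses 136.
No other one-to-one assignment exceeds $653k.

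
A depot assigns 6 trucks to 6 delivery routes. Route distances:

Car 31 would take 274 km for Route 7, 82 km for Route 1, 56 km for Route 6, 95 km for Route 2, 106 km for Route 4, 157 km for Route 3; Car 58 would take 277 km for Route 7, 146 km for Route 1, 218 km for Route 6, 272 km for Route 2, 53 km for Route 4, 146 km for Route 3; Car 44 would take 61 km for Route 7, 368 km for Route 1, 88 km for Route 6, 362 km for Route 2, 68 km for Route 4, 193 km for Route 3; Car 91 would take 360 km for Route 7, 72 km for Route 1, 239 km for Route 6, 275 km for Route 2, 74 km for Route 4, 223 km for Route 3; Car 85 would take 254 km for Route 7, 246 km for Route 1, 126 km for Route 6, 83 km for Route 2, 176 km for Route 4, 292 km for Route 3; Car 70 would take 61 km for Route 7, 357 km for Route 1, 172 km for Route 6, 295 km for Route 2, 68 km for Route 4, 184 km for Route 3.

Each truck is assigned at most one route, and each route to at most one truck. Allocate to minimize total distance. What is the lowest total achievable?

This is the linear assignment problem.
Optimal: Car 31→Route 6 (56 km), Car 58→Route 3 (146 km), Car 44→Route 7 (61 km), Car 91→Route 1 (72 km), Car 85→Route 2 (83 km), Car 70→Route 4 (68 km) — total 56+146+61+72+83+68 = 486 km.
Column-greedy (each route in turn goes to its cheapest remaining truck) gives 509 km, worse by 23.
Swapping Car 85↔Car 44 (Car 85→Route 7 254 km, Car 44→Route 2 362 km) adds 472.
No other one-to-one assignment undercuts 486 km.

Min total: 486 km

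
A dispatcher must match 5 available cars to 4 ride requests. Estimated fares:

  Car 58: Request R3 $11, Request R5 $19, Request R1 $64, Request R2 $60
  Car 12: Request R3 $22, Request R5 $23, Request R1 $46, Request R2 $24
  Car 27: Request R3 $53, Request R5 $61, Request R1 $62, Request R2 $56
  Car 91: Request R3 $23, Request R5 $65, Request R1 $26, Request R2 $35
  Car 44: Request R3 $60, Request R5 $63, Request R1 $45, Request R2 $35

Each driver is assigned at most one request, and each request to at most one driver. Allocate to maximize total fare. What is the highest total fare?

Optimal: Car 44→Request R3 ($60), Car 91→Request R5 ($65), Car 27→Request R1 ($62), Car 58→Request R2 ($60) — total 60+65+62+60 = $247.
Max-entry greedy (repeatedly take the single best remaining cell) gives $245, worse by 2.
Next-best assignment: Car 44→Request R3, Car 91→Request R5, Car 58→Request R1, Car 27→Request R2 = $245.
Checked against all permutations: $247 is optimal.

Max total: $247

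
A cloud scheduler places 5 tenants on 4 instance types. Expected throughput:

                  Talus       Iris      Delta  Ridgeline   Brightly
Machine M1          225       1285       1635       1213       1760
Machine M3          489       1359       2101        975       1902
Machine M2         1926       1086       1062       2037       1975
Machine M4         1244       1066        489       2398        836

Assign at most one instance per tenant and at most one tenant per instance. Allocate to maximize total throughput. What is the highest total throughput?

Max total: 8185 ops/s

This is a one-to-one assignment (maximum-weight bipartite matching).
Optimal: Brightly→Machine M1 (1760 ops/s), Delta→Machine M3 (2101 ops/s), Talus→Machine M2 (1926 ops/s), Ridgeline→Machine M4 (2398 ops/s) — total 1760+2101+1926+2398 = 8185 ops/s.
Row-greedy (each tenant in turn takes its best remaining instance) gives 7318 ops/s, worse by 867.
Next-best assignment: Delta→Machine M1, Brightly→Machine M3, Talus→Machine M2, Ridgeline→Machine M4 = 7861 ops/s.
No other one-to-one assignment exceeds 8185 ops/s.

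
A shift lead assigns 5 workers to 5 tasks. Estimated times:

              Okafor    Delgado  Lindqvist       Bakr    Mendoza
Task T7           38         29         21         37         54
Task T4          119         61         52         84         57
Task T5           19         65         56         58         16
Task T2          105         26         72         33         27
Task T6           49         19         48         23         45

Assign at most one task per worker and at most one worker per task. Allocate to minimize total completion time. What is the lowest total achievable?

Min total: 146 min

Optimal: Okafor→Task T5 (19 min), Delgado→Task T2 (26 min), Lindqvist→Task T7 (21 min), Bakr→Task T6 (23 min), Mendoza→Task T4 (57 min) — total 19+26+21+23+57 = 146 min.
Row-greedy (each worker in turn takes its cheapest remaining task) gives 149 min, worse by 3.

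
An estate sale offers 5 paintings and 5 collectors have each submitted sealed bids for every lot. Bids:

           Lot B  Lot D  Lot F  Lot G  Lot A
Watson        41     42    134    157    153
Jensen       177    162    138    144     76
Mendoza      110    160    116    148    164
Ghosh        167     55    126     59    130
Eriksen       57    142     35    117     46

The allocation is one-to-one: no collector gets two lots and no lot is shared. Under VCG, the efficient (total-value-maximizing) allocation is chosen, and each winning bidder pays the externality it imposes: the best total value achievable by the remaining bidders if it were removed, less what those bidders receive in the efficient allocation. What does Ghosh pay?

Efficient allocation: Watson→Lot G ($157), Jensen→Lot F ($138), Mendoza→Lot A ($164), Ghosh→Lot B ($167), Eriksen→Lot D ($142); total welfare W = $768.
Ghosh receives Lot B at value $167, so the others get W − 167 = $601.
Without Ghosh: best allocation of the remaining 4 bidders over all 5 lots is Watson→Lot G ($157), Jensen→Lot B ($177), Mendoza→Lot A ($164), Eriksen→Lot D ($142), total $640.
VCG payment = (others' best without Ghosh) − (others' welfare with Ghosh) = 640 − 601 = $39.

Ghosh pays $39.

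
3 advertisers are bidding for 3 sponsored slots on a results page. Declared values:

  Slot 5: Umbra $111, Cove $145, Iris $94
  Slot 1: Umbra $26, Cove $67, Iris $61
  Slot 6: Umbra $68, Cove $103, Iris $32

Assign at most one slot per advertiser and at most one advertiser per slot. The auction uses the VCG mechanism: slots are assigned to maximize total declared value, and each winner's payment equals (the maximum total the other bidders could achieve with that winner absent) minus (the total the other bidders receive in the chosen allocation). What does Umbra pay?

Umbra pays $42.

Efficient allocation: Umbra→Slot 5 ($111), Cove→Slot 6 ($103), Iris→Slot 1 ($61); total welfare W = $275.
Umbra receives Slot 5 at value $111, so the others get W − 111 = $164.
Without Umbra: best allocation of the remaining 2 bidders over all 3 slots is Cove→Slot 5 ($145), Iris→Slot 1 ($61), total $206.
VCG payment = (others' best without Umbra) − (others' welfare with Umbra) = 206 − 164 = $42.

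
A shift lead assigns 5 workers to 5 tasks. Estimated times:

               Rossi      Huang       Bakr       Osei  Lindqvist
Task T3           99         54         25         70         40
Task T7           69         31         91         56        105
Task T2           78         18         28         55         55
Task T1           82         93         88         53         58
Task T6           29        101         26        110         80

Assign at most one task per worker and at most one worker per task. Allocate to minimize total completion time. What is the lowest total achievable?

Min total: 181 min

Optimal: Rossi→Task T6 (29 min), Huang→Task T7 (31 min), Bakr→Task T2 (28 min), Osei→Task T1 (53 min), Lindqvist→Task T3 (40 min) — total 29+31+28+53+40 = 181 min.
Min-entry greedy (repeatedly take the single cheapest remaining cell) gives 230 min, worse by 49.
Next-best assignment: Rossi→Task T6, Huang→Task T2, Bakr→Task T3, Osei→Task T7, Lindqvist→Task T1 = 186 min.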